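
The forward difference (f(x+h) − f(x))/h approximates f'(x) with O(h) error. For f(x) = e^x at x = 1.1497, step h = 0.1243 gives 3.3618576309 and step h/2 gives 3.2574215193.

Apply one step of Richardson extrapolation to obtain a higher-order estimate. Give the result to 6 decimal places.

3.152985

Leading term ∝ h^1; use weight 2 = 2^1.
2^1*A(h/2) = 6.5148430386; minus A(h) gives 3.1529854077.
Divide by 2^1 − 1 = 1.
R = 3.1529854077/1 = 3.1529854077
Correction |R − A(h/2)| = 1.044e-01; gap |A(h/2) − A(h)| = 1.044e-01.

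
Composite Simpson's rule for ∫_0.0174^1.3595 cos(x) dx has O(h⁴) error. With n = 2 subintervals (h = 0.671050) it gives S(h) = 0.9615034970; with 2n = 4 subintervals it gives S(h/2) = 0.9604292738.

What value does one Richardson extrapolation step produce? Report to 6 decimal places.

0.960358

Order 4 gives 2^r = 16 and 2^r − 1 = 15.
16 × 0.9604292738 − 0.9615034970 = 14.4053648838
Divide by 2^4 − 1 = 15.
So the Richardson estimate is 0.9603576589.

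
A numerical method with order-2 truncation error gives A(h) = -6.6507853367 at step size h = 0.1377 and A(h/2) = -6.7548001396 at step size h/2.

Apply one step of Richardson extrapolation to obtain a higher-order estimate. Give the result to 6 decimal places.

-6.789472

Error is O(h^2); halving h shrinks it by 2^2 = 4.
Numerator 4×A(h/2) − A(h) = 4×(-6.7548001396) − (-6.6507853367) = -20.3684152217
Divide by 2^2 − 1 = 3.
So the Richardson estimate is -6.7894717406.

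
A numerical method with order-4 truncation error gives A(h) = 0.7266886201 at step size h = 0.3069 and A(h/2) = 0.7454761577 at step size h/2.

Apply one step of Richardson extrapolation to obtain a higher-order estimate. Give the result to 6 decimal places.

The method has order 4: 2^4 = 16.
16×0.7454761577 − 0.7266886201 = 11.2009299031
Extrapolated: 11.2009299031 / 15 = 0.7467286602

0.746729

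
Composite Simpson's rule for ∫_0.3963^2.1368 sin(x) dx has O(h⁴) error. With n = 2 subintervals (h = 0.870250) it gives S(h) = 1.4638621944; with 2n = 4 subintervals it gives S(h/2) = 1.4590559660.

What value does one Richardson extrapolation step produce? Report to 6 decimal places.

1.458736

The method has order 4: 2^4 = 16.
A(h/2) − A(h) = 1.4590559660 − 1.4638621944 = -0.0048062284
Divide by 2^4 − 1 = 15: (-0.0048062284)/15 = -0.0003204152
R = A(h/2) + (A(h/2) − A(h))/15 = 1.4590559660 − 0.0003204152 = 1.4587355508
Gap between inputs: 4.806e-03; correction applied: −0.0003204152.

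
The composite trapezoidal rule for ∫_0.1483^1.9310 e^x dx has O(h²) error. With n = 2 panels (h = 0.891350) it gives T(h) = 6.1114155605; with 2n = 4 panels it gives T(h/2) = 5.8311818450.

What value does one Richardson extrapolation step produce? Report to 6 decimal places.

Leading term ∝ h^2; use weight 4 = 2^2.
Weighted: 23.3247273800 − 6.1114155605 = 17.2133118195
17.2133118195 ÷ 3 = 5.7377706065

5.737771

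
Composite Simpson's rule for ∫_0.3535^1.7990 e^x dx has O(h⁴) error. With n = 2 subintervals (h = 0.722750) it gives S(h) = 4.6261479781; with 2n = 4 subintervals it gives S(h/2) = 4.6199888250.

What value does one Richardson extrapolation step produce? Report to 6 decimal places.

Order 4 gives 2^r = 16 and 2^r − 1 = 15.
A(h/2) − A(h) = 4.6199888250 − 4.6261479781 = -0.0061591531
Divide by 2^4 − 1 = 15: (-0.0061591531)/15 = -0.0004106102
R = A(h/2) + (A(h/2) − A(h))/15 = 4.6199888250 − 0.0004106102 = 4.6195782148

4.619578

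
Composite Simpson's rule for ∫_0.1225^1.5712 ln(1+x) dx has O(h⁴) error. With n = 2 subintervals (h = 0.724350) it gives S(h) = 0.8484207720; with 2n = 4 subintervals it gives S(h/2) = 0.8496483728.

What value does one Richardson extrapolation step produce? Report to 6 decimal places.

0.849730

The method has order 4: 2^4 = 16.
Difference of the inputs: 0.8496483728 − 0.8484207720 = 0.0012276008
Correction (A(h/2) − A(h))/(16 − 1) = 0.0012276008/15 = 0.0000818401
R = 0.8496483728 + 0.0000818401 = 0.8497302129
Gap between inputs: 1.228e-03; correction applied: +0.0000818401.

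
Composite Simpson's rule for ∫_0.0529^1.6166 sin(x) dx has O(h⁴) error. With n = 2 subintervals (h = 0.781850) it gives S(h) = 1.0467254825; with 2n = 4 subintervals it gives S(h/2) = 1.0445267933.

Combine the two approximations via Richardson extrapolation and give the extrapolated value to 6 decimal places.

The method has order 4: 2^4 = 16.
16 × 1.0445267933 − 1.0467254825 = 15.6657032103
R = 15.6657032103/15 = 1.0443802140
Correction |R − A(h/2)| = 1.466e-04; gap |A(h/2) − A(h)| = 2.199e-03.

1.044380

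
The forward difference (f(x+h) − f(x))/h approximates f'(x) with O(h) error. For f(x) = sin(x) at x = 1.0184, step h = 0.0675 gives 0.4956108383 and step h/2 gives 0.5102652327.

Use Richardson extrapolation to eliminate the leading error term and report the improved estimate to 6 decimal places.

Error is O(h^1); halving h shrinks it by 2^1 = 2.
Numerator 2*A(h/2) − A(h) = 2*0.5102652327 − 0.4956108383 = 0.5249196271
(2*0.5102652327 − 0.4956108383)/(2 − 1) = 0.5249196271
Shift from A(h/2): +0.0146543944.

0.524920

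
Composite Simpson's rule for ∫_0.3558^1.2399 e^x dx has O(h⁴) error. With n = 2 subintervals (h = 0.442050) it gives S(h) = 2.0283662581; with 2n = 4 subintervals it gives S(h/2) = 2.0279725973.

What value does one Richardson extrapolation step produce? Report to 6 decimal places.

2.027946

Order 4 gives 2^r = 16 and 2^r − 1 = 15.
16·2.0279725973 − 2.0283662581 = 30.4191952987
R = 30.4191952987/15 = 2.0279463532
Shift from A(h/2): −0.0000262441.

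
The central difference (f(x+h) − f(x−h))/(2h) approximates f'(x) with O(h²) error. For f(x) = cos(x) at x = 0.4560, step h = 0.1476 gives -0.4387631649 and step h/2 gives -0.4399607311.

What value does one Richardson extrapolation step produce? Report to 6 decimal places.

r = 2, so 2^r = 4.
Numerator 4×A(h/2) − A(h) = 4×(-0.4399607311) − (-0.4387631649) = -1.3210797595
(-1.3210797595) ÷ 3 = -0.4403599198

-0.440360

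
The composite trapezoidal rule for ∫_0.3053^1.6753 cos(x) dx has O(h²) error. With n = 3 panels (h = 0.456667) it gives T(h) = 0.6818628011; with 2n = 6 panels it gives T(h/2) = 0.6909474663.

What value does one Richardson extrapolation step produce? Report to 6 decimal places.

0.693976

With r = 2 the leading error scales as h^2, so the weight is 2^2 = 4.
2^2 × A(h/2) = 2.7637898652; minus A(h) gives 2.0819270641.
Extrapolated: 2.0819270641 / 3 = 0.6939756880
Gap between inputs: 9.085e-03; correction applied: +0.0030282217.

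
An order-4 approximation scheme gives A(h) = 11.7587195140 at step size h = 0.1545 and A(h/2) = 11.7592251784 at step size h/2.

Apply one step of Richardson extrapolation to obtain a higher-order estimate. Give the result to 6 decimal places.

11.759259

Method order is 4; weight 2^4 = 16.
A(h/2) − A(h) = 11.7592251784 − 11.7587195140 = 0.0005056644
Correction (A(h/2) − A(h))/(16 − 1) = 0.0005056644/15 = 0.0000337110
R = A(h/2) + (A(h/2) − A(h))/15 = 11.7592251784 + 0.0000337110 = 11.7592588894
Shift from A(h/2): +0.0000337110.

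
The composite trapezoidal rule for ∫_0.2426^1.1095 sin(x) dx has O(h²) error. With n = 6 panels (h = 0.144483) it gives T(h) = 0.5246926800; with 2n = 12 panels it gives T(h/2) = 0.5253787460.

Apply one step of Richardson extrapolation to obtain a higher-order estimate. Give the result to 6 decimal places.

r = 2: numerator weight 4, denominator 3.
Weighted: 2.1015149840 − 0.5246926800 = 1.5768223040
(4*0.5253787460 − 0.5246926800)/(4 − 1) = 0.5256074347

0.525607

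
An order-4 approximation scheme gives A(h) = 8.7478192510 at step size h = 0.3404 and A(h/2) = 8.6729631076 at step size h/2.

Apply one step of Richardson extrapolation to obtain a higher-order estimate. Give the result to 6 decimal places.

8.667973

r = 4: numerator weight 16, denominator 15.
Weighted: 138.7674097216 − 8.7478192510 = 130.0195904706
130.0195904706 ÷ 15 = 8.6679726980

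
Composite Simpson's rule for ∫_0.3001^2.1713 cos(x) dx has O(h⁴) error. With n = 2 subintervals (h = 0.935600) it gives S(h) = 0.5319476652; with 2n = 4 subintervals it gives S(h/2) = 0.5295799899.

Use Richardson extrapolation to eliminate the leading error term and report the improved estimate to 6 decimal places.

0.529422

r = 4: numerator weight 16, denominator 15.
Top: 16(0.5295799899) − (0.5319476652) = 7.9413321732
Denominator 16 − 1 = 15.
(16·0.5295799899 − 0.5319476652)/(16 − 1) = 0.5294221449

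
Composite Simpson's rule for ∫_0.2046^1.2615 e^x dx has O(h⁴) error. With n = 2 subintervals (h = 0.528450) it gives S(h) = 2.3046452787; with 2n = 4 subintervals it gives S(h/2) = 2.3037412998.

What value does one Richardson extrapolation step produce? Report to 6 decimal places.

2.303681

The method has order 4: 2^4 = 16.
Weighted: 36.8598607968 − 2.3046452787 = 34.5552155181
34.5552155181 ÷ 15 = 2.3036810345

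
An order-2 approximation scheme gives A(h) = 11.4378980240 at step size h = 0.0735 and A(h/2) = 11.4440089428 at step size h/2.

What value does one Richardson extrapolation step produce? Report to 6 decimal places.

Order 2 gives 2^r = 4 and 2^r − 1 = 3.
4*11.4440089428 = 45.7760357712; 45.7760357712 − 11.4378980240 = 34.3381377472
R = 34.3381377472/3 = 11.4460459157

11.446046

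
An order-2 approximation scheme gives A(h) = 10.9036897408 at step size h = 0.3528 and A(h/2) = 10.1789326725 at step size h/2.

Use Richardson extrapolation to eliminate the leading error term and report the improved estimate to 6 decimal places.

9.937347

The method has order 2: 2^2 = 4.
Numerator 4·A(h/2) − A(h) = 4·10.1789326725 − 10.9036897408 = 29.8120409492
Denominator 4 − 1 = 3.
29.8120409492 ÷ 3 = 9.9373469831
Correction |R − A(h/2)| = 2.416e-01; gap |A(h/2) − A(h)| = 7.248e-01.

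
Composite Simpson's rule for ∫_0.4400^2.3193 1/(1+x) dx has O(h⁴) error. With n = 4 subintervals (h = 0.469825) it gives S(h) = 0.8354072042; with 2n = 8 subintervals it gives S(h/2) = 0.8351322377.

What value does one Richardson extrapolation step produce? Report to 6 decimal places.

Method order is 4; weight 2^4 = 16.
16*0.8351322377 − 0.8354072042 = 12.5267085990
R = 12.5267085990/15 = 0.8351139066
Shift from A(h/2): −0.0000183311.

0.835114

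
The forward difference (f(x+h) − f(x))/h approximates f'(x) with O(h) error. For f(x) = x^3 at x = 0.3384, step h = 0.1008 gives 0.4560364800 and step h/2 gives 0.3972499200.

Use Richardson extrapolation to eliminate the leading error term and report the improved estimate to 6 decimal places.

Leading term ∝ h^1; use weight 2 = 2^1.
Top: 2(0.3972499200) − (0.4560364800) = 0.3384633600
Denominator 2 − 1 = 1.
Extrapolated: 0.3384633600 / 1 = 0.3384633600

0.338463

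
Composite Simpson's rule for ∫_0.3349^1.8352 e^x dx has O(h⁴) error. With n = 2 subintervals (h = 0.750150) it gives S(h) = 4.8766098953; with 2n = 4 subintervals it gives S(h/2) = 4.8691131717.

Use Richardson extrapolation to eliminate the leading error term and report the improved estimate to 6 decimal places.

4.868613

The method has order 4: 2^4 = 16.
Weighted: 77.9058107472 − 4.8766098953 = 73.0292008519
Extrapolated: 73.0292008519 / 15 = 4.8686133901
Correction |R − A(h/2)| = 4.998e-04; gap |A(h/2) − A(h)| = 7.497e-03.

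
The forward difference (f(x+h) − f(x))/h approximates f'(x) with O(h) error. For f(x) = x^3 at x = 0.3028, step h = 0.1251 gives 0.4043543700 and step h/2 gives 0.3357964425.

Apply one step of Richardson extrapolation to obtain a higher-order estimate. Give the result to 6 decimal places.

Method order is 1; weight 2^1 = 2.
Numerator 2 × A(h/2) − A(h) = 2 × 0.3357964425 − 0.4043543700 = 0.2672385150
Extrapolated: 0.2672385150 / 1 = 0.2672385150

0.267239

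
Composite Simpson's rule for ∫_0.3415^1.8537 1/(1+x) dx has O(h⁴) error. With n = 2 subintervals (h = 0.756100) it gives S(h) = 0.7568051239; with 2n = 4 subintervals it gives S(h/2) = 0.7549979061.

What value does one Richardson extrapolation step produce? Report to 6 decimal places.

0.754877

r = 4, so 2^r = 16.
16×0.7549979061 − 0.7568051239 = 11.3231613737
R = 11.3231613737/15 = 0.7548774249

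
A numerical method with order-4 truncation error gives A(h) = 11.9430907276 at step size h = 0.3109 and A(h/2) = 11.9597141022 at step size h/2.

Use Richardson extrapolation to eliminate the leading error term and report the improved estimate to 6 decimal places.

11.960822

The method has order 4: 2^4 = 16.
Top: 16(11.9597141022) − (11.9430907276) = 179.4123349076
Denominator 16 − 1 = 15.
Extrapolated: 179.4123349076 / 15 = 11.9608223272
Shift from A(h/2): +0.0011082250.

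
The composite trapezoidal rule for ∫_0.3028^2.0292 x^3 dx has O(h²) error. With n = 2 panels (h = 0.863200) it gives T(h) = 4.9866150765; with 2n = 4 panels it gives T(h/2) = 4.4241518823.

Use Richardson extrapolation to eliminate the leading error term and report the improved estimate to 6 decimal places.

4.236664

Method order is 2; weight 2^2 = 4.
Numerator 4 × A(h/2) − A(h) = 4 × 4.4241518823 − 4.9866150765 = 12.7099924527
Divide by 2^2 − 1 = 3.
So the Richardson estimate is 4.2366641509.
Gap between inputs: 5.625e-01; correction applied: −0.1874877314.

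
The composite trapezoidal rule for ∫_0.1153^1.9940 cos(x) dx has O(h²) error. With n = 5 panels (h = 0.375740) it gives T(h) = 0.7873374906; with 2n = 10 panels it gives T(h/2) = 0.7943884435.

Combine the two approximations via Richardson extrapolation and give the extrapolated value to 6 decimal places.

0.796739

Error is O(h^2); halving h shrinks it by 2^2 = 4.
Numerator 4 × A(h/2) − A(h) = 4 × 0.7943884435 − 0.7873374906 = 2.3902162834
Divide by 2^2 − 1 = 3.
Result: 0.7967387611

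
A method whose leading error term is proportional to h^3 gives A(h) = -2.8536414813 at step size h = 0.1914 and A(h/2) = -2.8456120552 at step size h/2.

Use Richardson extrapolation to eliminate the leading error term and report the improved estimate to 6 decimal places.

Error is O(h^3); halving h shrinks it by 2^3 = 8.
8·(-2.8456120552) − (-2.8536414813) = -19.9112549603
(-19.9112549603) ÷ 7 = -2.8444649943

-2.844465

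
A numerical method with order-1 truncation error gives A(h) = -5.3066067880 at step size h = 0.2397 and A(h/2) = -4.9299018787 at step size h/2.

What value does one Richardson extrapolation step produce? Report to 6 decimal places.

r = 1, so 2^r = 2.
Numerator 2*A(h/2) − A(h) = 2*(-4.9299018787) − (-5.3066067880) = -4.5531969694
Divide by 2^1 − 1 = 1.
Extrapolated: (-4.5531969694) / 1 = -4.5531969694
Shift from A(h/2): +0.3767049093.

-4.553197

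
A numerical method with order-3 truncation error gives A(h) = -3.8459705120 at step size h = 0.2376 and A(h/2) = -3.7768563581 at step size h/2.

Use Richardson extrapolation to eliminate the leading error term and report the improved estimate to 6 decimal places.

-3.766983

The method has order 3: 2^3 = 8.
Weighted: (-30.2148508648) − (-3.8459705120) = -26.3688803528
R = (-26.3688803528)/7 = -3.7669829075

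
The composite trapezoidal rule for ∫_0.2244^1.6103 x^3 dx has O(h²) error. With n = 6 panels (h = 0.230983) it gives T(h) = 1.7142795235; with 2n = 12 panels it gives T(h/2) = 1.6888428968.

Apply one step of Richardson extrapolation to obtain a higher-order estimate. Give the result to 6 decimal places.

The method has order 2: 2^2 = 4.
A(h/2) − A(h) = 1.6888428968 − 1.7142795235 = -0.0254366267
Divide by 2^2 − 1 = 3: (-0.0254366267)/3 = -0.0084788756
R = A(h/2) + (A(h/2) − A(h))/3 = 1.6888428968 − 0.0084788756 = 1.6803640212

1.680364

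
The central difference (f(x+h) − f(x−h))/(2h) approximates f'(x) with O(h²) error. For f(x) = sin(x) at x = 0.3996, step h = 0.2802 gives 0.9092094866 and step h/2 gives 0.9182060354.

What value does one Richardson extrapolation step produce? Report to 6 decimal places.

Method order is 2; weight 2^2 = 4.
Weighted: 3.6728241416 − 0.9092094866 = 2.7636146550
Divide by 2^2 − 1 = 3.
Result: 0.9212048850

0.921205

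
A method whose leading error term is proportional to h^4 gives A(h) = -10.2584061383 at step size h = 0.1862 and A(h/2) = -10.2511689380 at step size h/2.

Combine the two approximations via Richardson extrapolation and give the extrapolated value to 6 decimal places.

-10.250686

r = 4, so 2^r = 16.
Numerator 16 × A(h/2) − A(h) = 16 × (-10.2511689380) − (-10.2584061383) = -153.7602968697
Divide by 2^4 − 1 = 15.
Result: -10.2506864580
Correction |R − A(h/2)| = 4.825e-04; gap |A(h/2) − A(h)| = 7.237e-03.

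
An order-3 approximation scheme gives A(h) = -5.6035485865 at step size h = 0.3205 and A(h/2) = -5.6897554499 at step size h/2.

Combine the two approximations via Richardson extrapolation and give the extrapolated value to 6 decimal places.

-5.702071

Leading term ∝ h^3; use weight 8 = 2^3.
Difference of the inputs: -5.6897554499 − (-5.6035485865) = -0.0862068634
Correction (A(h/2) − A(h))/(8 − 1) = (-0.0862068634)/7 = -0.0123152662
R = A(h/2) + (A(h/2) − A(h))/7 = -5.6897554499 − 0.0123152662 = -5.7020707161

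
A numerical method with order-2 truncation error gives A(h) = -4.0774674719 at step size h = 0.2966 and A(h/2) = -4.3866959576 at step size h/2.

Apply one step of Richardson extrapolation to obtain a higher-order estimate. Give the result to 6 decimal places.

r = 2, so 2^r = 4.
Top: 4(-4.3866959576) − (-4.0774674719) = -13.4693163585
Divide by 2^2 − 1 = 3.
Result: -4.4897721195

-4.489772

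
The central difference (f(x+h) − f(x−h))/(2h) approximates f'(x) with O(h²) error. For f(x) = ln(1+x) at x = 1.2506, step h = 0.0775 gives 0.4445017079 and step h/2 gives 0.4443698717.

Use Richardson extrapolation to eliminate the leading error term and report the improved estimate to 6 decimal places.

0.444326

With r = 2 the leading error scales as h^2, so the weight is 2^2 = 4.
Numerator 4 × A(h/2) − A(h) = 4 × 0.4443698717 − 0.4445017079 = 1.3329777789
Extrapolated: 1.3329777789 / 3 = 0.4443259263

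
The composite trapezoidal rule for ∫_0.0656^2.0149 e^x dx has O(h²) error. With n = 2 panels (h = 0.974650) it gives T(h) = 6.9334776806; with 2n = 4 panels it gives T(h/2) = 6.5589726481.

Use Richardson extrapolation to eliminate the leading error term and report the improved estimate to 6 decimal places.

6.434138

With r = 2 the leading error scales as h^2, so the weight is 2^2 = 4.
Weighted: 26.2358905924 − 6.9334776806 = 19.3024129118
Denominator 4 − 1 = 3.
Extrapolated: 19.3024129118 / 3 = 6.4341376373
Shift from A(h/2): −0.1248350108.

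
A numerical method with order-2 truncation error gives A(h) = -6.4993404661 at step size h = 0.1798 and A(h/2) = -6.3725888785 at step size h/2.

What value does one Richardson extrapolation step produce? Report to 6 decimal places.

-6.330338

Order 2 gives 2^r = 4 and 2^r − 1 = 3.
Weighted: (-25.4903555140) − (-6.4993404661) = -18.9910150479
R = (-18.9910150479)/3 = -6.3303383493
Correction |R − A(h/2)| = 4.225e-02; gap |A(h/2) − A(h)| = 1.268e-01.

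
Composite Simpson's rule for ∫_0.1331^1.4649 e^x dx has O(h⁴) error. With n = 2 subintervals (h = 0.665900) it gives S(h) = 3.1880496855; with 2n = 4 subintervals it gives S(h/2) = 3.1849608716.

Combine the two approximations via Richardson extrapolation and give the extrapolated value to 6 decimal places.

3.184755

Order 4 gives 2^r = 16 and 2^r − 1 = 15.
16 × 3.1849608716 = 50.9593739456; 50.9593739456 − 3.1880496855 = 47.7713242601
Denominator 16 − 1 = 15.
R = 47.7713242601/15 = 3.1847549507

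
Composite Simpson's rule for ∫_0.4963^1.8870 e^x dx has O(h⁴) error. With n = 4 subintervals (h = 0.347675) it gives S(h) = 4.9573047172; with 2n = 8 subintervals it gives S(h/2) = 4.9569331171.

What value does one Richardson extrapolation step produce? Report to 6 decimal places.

4.956908

Order 4 gives 2^r = 16 and 2^r − 1 = 15.
16×4.9569331171 = 79.3109298736; subtract 4.9573047172 → 74.3536251564
Denominator 16 − 1 = 15.
74.3536251564 ÷ 15 = 4.9569083438
Gap between inputs: 3.716e-04; correction applied: −0.0000247733.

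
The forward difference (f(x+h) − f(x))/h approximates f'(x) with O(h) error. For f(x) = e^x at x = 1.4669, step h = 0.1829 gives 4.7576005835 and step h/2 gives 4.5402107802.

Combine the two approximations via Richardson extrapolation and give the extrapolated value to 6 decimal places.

Error is O(h^1); halving h shrinks it by 2^1 = 2.
A(h/2) − A(h) = 4.5402107802 − 4.7576005835 = -0.2173898033
Divide by 2^1 − 1 = 1: (-0.2173898033)/1 = -0.2173898033
R = 4.5402107802 − 0.2173898033 = 4.3228209769
Gap between inputs: 2.174e-01; correction applied: −0.2173898033.

4.322821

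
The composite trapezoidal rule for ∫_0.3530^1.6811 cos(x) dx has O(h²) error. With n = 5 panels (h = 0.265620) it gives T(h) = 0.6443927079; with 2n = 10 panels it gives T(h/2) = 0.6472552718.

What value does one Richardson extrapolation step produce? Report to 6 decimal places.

With r = 2 the leading error scales as h^2, so the weight is 2^2 = 4.
2^2*A(h/2) = 2.5890210872; minus A(h) gives 1.9446283793.
Denominator 4 − 1 = 3.
Result: 0.6482094598
Shift from A(h/2): +0.0009541880.

0.648209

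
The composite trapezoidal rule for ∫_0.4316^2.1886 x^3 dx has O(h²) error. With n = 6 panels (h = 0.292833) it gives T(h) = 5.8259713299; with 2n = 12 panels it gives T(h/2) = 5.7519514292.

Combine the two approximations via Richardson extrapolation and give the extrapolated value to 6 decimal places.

5.727278

Leading term ∝ h^2; use weight 4 = 2^2.
4·5.7519514292 − 5.8259713299 = 17.1818343869
Divide by 2^2 − 1 = 3.
(4·5.7519514292 − 5.8259713299)/(4 − 1) = 5.7272781290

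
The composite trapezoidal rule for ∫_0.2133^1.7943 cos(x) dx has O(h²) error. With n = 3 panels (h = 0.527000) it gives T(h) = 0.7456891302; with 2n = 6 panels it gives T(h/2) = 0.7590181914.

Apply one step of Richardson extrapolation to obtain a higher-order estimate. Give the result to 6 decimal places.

0.763461

Method order is 2; weight 2^2 = 4.
Numerator 4×A(h/2) − A(h) = 4×0.7590181914 − 0.7456891302 = 2.2903836354
Divide by 2^2 − 1 = 3.
(4×0.7590181914 − 0.7456891302)/(4 − 1) = 0.7634612118
Gap between inputs: 1.333e-02; correction applied: +0.0044430204.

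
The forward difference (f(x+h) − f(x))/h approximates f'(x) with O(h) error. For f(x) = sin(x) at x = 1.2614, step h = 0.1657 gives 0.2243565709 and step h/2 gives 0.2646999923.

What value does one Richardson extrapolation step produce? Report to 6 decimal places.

Order 1 gives 2^r = 2 and 2^r − 1 = 1.
2 × 0.2646999923 = 0.5293999846; 0.5293999846 − 0.2243565709 = 0.3050434137
Divide by 2^1 − 1 = 1.
R = 0.3050434137/1 = 0.3050434137
Correction |R − A(h/2)| = 4.034e-02; gap |A(h/2) − A(h)| = 4.034e-02.

0.305043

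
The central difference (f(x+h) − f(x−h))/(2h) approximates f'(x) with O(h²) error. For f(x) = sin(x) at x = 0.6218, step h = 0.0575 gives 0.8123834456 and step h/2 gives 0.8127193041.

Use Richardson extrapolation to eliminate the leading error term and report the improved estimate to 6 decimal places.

0.812831

r = 2: numerator weight 4, denominator 3.
4×0.8127193041 = 3.2508772164; 3.2508772164 − 0.8123834456 = 2.4384937708
Denominator 4 − 1 = 3.
R = 2.4384937708/3 = 0.8128312569
Gap between inputs: 3.359e-04; correction applied: +0.0001119528.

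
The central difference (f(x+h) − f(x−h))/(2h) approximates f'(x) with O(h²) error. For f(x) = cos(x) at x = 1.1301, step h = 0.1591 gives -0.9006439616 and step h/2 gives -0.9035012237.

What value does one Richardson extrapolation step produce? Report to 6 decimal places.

r = 2: numerator weight 4, denominator 3.
A(h/2) − A(h) = -0.9035012237 − (-0.9006439616) = -0.0028572621
Correction (A(h/2) − A(h))/(4 − 1) = (-0.0028572621)/3 = -0.0009524207
R = A(h/2) + (A(h/2) − A(h))/3 = -0.9035012237 − 0.0009524207 = -0.9044536444
Gap between inputs: 2.857e-03; correction applied: −0.0009524207.

-0.904454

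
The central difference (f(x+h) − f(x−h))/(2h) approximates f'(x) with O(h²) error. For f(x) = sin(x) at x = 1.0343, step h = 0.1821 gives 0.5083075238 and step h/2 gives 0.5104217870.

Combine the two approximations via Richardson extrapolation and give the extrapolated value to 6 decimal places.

r = 2, so 2^r = 4.
A(h/2) − A(h) = 0.5104217870 − 0.5083075238 = 0.0021142632
Divide by 2^2 − 1 = 3: 0.0021142632/3 = 0.0007047544
R = 0.5104217870 + 0.0007047544 = 0.5111265414

0.511127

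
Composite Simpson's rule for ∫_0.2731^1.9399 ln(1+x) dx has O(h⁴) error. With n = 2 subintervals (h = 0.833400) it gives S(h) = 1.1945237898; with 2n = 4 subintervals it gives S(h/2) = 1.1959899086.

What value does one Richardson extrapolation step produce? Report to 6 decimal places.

Method order is 4; weight 2^4 = 16.
16*1.1959899086 = 19.1358385376; 19.1358385376 − 1.1945237898 = 17.9413147478
(16*1.1959899086 − 1.1945237898)/(16 − 1) = 1.1960876499

1.196088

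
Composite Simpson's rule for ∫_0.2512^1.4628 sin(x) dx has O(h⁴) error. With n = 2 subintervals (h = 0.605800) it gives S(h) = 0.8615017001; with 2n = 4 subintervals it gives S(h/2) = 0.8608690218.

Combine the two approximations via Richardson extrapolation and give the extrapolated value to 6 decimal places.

Order 4 gives 2^r = 16 and 2^r − 1 = 15.
16 × 0.8608690218 − 0.8615017001 = 12.9124026487
Denominator 16 − 1 = 15.
Extrapolated: 12.9124026487 / 15 = 0.8608268432

0.860827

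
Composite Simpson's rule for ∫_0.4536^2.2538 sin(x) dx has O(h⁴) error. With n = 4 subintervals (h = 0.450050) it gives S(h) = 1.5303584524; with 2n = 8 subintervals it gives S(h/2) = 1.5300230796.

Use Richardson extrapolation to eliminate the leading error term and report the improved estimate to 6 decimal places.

1.530001

With r = 4 the leading error scales as h^4, so the weight is 2^4 = 16.
16×1.5300230796 = 24.4803692736; 24.4803692736 − 1.5303584524 = 22.9500108212
22.9500108212 ÷ 15 = 1.5300007214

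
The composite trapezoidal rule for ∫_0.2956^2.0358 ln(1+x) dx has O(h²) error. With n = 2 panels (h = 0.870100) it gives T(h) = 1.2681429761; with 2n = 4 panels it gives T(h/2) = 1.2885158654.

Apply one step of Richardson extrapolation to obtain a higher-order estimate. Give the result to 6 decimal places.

With r = 2 the leading error scales as h^2, so the weight is 2^2 = 4.
Top: 4(1.2885158654) − (1.2681429761) = 3.8859204855
Denominator 4 − 1 = 3.
Extrapolated: 3.8859204855 / 3 = 1.2953068285

1.295307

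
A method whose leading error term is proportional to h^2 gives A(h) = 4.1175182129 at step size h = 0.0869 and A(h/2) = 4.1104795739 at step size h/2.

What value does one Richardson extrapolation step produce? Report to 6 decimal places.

With r = 2 the leading error scales as h^2, so the weight is 2^2 = 4.
Numerator 4 × A(h/2) − A(h) = 4 × 4.1104795739 − 4.1175182129 = 12.3244000827
Divide by 2^2 − 1 = 3.
Result: 4.1081333609

4.108133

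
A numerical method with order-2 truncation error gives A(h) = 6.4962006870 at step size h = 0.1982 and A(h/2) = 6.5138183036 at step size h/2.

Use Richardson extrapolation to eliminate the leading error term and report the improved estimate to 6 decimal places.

Leading term ∝ h^2; use weight 4 = 2^2.
A(h/2) − A(h) = 6.5138183036 − 6.4962006870 = 0.0176176166
Correction (A(h/2) − A(h))/(4 − 1) = 0.0176176166/3 = 0.0058725389
R = 6.5138183036 + 0.0058725389 = 6.5196908425

6.519691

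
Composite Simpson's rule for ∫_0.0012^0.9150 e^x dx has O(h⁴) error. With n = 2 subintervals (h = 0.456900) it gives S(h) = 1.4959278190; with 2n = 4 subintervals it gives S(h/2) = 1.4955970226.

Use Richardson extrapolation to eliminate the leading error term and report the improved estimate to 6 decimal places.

r = 4: numerator weight 16, denominator 15.
A(h/2) − A(h) = 1.4955970226 − 1.4959278190 = -0.0003307964
Correction (A(h/2) − A(h))/(16 − 1) = (-0.0003307964)/15 = -0.0000220531
R = A(h/2) + (A(h/2) − A(h))/15 = 1.4955970226 − 0.0000220531 = 1.4955749695
Shift from A(h/2): −0.0000220531.

1.495575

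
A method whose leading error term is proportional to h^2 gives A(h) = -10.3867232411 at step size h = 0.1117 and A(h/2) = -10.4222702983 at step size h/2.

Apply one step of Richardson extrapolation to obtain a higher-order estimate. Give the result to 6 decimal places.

Method order is 2; weight 2^2 = 4.
Numerator 4*A(h/2) − A(h) = 4*(-10.4222702983) − (-10.3867232411) = -31.3023579521
(-31.3023579521) ÷ 3 = -10.4341193174
Shift from A(h/2): −0.0118490191.

-10.434119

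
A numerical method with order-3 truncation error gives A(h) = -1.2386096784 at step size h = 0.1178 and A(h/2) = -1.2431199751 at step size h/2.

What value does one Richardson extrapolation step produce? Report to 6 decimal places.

With r = 3 the leading error scales as h^3, so the weight is 2^3 = 8.
8*(-1.2431199751) − (-1.2386096784) = -8.7063501224
Denominator 8 − 1 = 7.
(8*(-1.2431199751) − (-1.2386096784))/(8 − 1) = -1.2437643032

-1.243764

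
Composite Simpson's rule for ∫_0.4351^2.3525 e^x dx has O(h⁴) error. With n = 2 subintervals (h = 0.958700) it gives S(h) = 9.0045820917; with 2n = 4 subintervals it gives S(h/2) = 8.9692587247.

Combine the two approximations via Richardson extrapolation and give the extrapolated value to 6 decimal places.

Leading term ∝ h^4; use weight 16 = 2^4.
Top: 16(8.9692587247) − (9.0045820917) = 134.5035575035
Divide by 2^4 − 1 = 15.
134.5035575035 ÷ 15 = 8.9669038336

8.966904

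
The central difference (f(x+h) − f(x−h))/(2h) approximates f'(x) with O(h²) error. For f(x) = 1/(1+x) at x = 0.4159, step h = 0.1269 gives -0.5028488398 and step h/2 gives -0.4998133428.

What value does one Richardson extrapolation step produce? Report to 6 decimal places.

-0.498802

With r = 2 the leading error scales as h^2, so the weight is 2^2 = 4.
Difference of the inputs: -0.4998133428 − (-0.5028488398) = 0.0030354970
Divide by 2^2 − 1 = 3: 0.0030354970/3 = 0.0010118323
R = -0.4998133428 + 0.0010118323 = -0.4988015105
Gap between inputs: 3.035e-03; correction applied: +0.0010118323.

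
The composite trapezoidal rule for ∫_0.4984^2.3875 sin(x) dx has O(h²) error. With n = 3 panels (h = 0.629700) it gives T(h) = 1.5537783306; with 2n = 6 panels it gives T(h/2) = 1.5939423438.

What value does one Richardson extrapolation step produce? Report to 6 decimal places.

Method order is 2; weight 2^2 = 4.
4*1.5939423438 = 6.3757693752; subtract 1.5537783306 → 4.8219910446
(4*1.5939423438 − 1.5537783306)/(4 − 1) = 1.6073303482

1.607330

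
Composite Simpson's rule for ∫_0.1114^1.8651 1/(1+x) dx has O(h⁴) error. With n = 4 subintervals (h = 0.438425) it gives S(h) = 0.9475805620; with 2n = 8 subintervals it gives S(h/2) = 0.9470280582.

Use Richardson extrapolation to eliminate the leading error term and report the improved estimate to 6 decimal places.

Order 4 gives 2^r = 16 and 2^r − 1 = 15.
A(h/2) − A(h) = 0.9470280582 − 0.9475805620 = -0.0005525038
Divide by 2^4 − 1 = 15: (-0.0005525038)/15 = -0.0000368336
R = 0.9470280582 − 0.0000368336 = 0.9469912246
Gap between inputs: 5.525e-04; correction applied: −0.0000368336.

0.946991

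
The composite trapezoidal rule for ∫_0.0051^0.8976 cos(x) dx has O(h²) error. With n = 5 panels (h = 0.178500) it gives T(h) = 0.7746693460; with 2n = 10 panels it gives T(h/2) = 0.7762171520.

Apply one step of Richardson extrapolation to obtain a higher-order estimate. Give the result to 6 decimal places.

0.776733

Leading term ∝ h^2; use weight 4 = 2^2.
Numerator 4 × A(h/2) − A(h) = 4 × 0.7762171520 − 0.7746693460 = 2.3301992620
Divide by 2^2 − 1 = 3.
(4 × 0.7762171520 − 0.7746693460)/(4 − 1) = 0.7767330873
Correction |R − A(h/2)| = 5.159e-04; gap |A(h/2) − A(h)| = 1.548e-03.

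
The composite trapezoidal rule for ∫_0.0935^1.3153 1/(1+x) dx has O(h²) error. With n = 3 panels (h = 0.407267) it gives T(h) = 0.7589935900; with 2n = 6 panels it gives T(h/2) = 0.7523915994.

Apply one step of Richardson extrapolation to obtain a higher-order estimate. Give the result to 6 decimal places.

Leading term ∝ h^2; use weight 4 = 2^2.
Top: 4(0.7523915994) − (0.7589935900) = 2.2505728076
Divide by 2^2 − 1 = 3.
Extrapolated: 2.2505728076 / 3 = 0.7501909359
Correction |R − A(h/2)| = 2.201e-03; gap |A(h/2) − A(h)| = 6.602e-03.

0.750191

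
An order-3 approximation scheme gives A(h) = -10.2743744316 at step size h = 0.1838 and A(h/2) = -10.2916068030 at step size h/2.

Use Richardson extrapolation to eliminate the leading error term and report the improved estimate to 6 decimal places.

-10.294069

Method order is 3; weight 2^3 = 8.
8×(-10.2916068030) − (-10.2743744316) = -72.0584799924
(8×(-10.2916068030) − (-10.2743744316))/(8 − 1) = -10.2940685703
Shift from A(h/2): −0.0024617673.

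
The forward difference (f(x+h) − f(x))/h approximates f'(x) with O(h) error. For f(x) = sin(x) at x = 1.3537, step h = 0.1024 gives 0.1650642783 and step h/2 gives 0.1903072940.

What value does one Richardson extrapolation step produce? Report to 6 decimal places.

Order 1 gives 2^r = 2 and 2^r − 1 = 1.
2^1 × A(h/2) = 0.3806145880; minus A(h) gives 0.2155503097.
Denominator 2 − 1 = 1.
Extrapolated: 0.2155503097 / 1 = 0.2155503097
Shift from A(h/2): +0.0252430157.

0.215550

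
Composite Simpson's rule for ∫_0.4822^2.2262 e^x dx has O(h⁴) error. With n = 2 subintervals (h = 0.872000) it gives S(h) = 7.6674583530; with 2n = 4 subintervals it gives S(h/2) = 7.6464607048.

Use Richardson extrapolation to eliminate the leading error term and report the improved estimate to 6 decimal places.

Method order is 4; weight 2^4 = 16.
2^4*A(h/2) = 122.3433712768; minus A(h) gives 114.6759129238.
Denominator 16 − 1 = 15.
So the Richardson estimate is 7.6450608616.
Gap between inputs: 2.100e-02; correction applied: −0.0013998432.

7.645061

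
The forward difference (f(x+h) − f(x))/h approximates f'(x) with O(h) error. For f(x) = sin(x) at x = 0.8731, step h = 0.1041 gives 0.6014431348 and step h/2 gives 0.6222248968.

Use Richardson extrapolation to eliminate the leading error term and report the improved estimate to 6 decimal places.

0.643007

With r = 1 the leading error scales as h^1, so the weight is 2^1 = 2.
Top: 2(0.6222248968) − (0.6014431348) = 0.6430066588
(2×0.6222248968 − 0.6014431348)/(2 − 1) = 0.6430066588
Shift from A(h/2): +0.0207817620.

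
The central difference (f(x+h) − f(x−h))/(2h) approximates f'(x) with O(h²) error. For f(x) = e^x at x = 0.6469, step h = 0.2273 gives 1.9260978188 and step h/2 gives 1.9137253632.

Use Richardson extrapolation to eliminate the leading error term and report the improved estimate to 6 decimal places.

1.909601

Method order is 2; weight 2^2 = 4.
Top: 4(1.9137253632) − (1.9260978188) = 5.7288036340
R = 5.7288036340/3 = 1.9096012113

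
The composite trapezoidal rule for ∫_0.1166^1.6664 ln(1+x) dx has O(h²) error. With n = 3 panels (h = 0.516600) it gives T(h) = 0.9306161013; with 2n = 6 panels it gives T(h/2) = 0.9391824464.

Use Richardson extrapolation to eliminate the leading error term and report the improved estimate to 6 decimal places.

0.942038

Error is O(h^2); halving h shrinks it by 2^2 = 4.
4*0.9391824464 = 3.7567297856; subtract 0.9306161013 → 2.8261136843
2.8261136843 ÷ 3 = 0.9420378948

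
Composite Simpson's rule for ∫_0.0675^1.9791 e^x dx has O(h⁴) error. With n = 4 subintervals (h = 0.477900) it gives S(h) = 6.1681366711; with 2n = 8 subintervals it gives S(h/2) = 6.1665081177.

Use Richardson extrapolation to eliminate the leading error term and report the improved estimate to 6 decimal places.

r = 4, so 2^r = 16.
16·6.1665081177 = 98.6641298832; subtract 6.1681366711 → 92.4959932121
Divide by 2^4 − 1 = 15.
Result: 6.1663995475
Shift from A(h/2): −0.0001085702.

6.166400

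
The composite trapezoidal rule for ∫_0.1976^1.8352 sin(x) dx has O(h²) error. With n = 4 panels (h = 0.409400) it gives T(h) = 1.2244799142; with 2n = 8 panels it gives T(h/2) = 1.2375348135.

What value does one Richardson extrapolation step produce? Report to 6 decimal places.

Error is O(h^2); halving h shrinks it by 2^2 = 4.
Weighted: 4.9501392540 − 1.2244799142 = 3.7256593398
Extrapolated: 3.7256593398 / 3 = 1.2418864466

1.241886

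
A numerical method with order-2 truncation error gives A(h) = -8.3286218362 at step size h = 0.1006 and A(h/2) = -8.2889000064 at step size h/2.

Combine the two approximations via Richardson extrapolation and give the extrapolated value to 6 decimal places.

-8.275659

With r = 2 the leading error scales as h^2, so the weight is 2^2 = 4.
Difference of the inputs: -8.2889000064 − (-8.3286218362) = 0.0397218298
Divide by 2^2 − 1 = 3: 0.0397218298/3 = 0.0132406099
R = -8.2889000064 + 0.0132406099 = -8.2756593965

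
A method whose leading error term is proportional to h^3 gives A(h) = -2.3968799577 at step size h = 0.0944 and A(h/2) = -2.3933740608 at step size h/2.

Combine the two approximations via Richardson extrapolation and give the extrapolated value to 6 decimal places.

r = 3: numerator weight 8, denominator 7.
Difference of the inputs: -2.3933740608 − (-2.3968799577) = 0.0035058969
Divide by 2^3 − 1 = 7: 0.0035058969/7 = 0.0005008424
R = -2.3933740608 + 0.0005008424 = -2.3928732184
Gap between inputs: 3.506e-03; correction applied: +0.0005008424.

-2.392873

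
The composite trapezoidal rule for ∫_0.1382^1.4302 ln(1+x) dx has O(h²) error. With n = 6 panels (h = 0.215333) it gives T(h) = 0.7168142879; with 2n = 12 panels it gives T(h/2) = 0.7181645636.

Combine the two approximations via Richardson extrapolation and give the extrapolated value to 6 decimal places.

0.718615

With r = 2 the leading error scales as h^2, so the weight is 2^2 = 4.
Weighted: 2.8726582544 − 0.7168142879 = 2.1558439665
Extrapolated: 2.1558439665 / 3 = 0.7186146555
Correction |R − A(h/2)| = 4.501e-04; gap |A(h/2) − A(h)| = 1.350e-03.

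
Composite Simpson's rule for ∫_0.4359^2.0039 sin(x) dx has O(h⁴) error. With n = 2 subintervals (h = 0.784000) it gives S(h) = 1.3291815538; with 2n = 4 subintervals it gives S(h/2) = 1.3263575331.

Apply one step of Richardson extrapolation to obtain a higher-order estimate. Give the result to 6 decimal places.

1.326169

Error is O(h^4); halving h shrinks it by 2^4 = 16.
Difference of the inputs: 1.3263575331 − 1.3291815538 = -0.0028240207
Divide by 2^4 − 1 = 15: (-0.0028240207)/15 = -0.0001882680
R = A(h/2) + (A(h/2) − A(h))/15 = 1.3263575331 − 0.0001882680 = 1.3261692651
Correction |R − A(h/2)| = 1.883e-04; gap |A(h/2) − A(h)| = 2.824e-03.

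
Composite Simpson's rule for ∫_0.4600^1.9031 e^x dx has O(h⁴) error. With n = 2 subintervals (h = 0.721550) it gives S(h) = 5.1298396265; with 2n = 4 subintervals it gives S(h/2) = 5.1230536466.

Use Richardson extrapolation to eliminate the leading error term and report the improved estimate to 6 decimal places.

Method order is 4; weight 2^4 = 16.
Weighted: 81.9688583456 − 5.1298396265 = 76.8390187191
Extrapolated: 76.8390187191 / 15 = 5.1226012479

5.122601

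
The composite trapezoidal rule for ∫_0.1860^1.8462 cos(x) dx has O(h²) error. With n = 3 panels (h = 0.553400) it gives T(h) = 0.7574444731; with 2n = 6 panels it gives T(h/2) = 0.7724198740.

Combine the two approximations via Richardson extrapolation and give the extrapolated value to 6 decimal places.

0.777412

Method order is 2; weight 2^2 = 4.
4·0.7724198740 = 3.0896794960; 3.0896794960 − 0.7574444731 = 2.3322350229
R = 2.3322350229/3 = 0.7774116743
Shift from A(h/2): +0.0049918003.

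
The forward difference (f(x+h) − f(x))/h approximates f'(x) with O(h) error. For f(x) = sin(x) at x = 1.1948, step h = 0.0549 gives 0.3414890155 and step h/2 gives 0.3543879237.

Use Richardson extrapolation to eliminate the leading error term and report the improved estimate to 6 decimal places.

0.367287

With r = 1 the leading error scales as h^1, so the weight is 2^1 = 2.
Top: 2(0.3543879237) − (0.3414890155) = 0.3672868319
R = 0.3672868319/1 = 0.3672868319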